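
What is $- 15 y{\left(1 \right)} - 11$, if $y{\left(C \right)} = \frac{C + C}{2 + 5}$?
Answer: $- \frac{107}{7} \approx -15.286$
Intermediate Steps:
$y{\left(C \right)} = \frac{2 C}{7}$
$- 15 y{\left(1 \right)} - 11 = - 15 \cdot \frac{2}{7} \cdot 1 - 11 = \left(-15\right) \frac{2}{7} - 11 = - \frac{30}{7} - 11 = - \frac{107}{7}$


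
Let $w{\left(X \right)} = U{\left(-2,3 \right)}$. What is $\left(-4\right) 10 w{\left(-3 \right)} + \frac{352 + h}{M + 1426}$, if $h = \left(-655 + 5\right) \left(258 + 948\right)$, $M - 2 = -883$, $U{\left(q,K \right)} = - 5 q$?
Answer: $- \frac{1001548}{545} \approx -1837.7$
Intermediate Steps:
$w{\left(X \right)} = 10$ ($w{\left(X \right)} = \left(-5\right) \left(-2\right) = 10$)
$M = -881$ ($M = 2 - 883 = -881$)
$h = -783900$ ($h = \left(-650\right) 1206 = -783900$)
$\left(-4\right) 10 w{\left(-3 \right)} + \frac{352 + h}{M + 1426} = \left(-4\right) 10 \cdot 10 + \frac{352 - 783900}{-881 + 1426} = \left(-40\right) 10 - \frac{783548}{545} = -400 - \frac{783548}{545} = - \frac{1001548}{545}$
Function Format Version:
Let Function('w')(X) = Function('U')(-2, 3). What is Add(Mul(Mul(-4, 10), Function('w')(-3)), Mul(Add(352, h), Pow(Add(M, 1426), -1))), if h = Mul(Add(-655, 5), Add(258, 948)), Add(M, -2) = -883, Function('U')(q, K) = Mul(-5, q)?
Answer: Rational(-1001548, 545) ≈ -1837.7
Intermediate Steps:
Function('w')(X) = 10 (Function('w')(X) = Mul(-5, -2) = 10)
M = -881 (M = Add(2, -883) = -881)
h = -783900 (h = Mul(-650, 1206) = -783900)
Add(Mul(Mul(-4, 10), Function('w')(-3)), Mul(Add(352, h), Pow(Add(M, 1426), -1))) = Add(Mul(Mul(-4, 10), 10), Mul(Add(352, -783900), Pow(Add(-881, 1426), -1))) = Add(Mul(-40, 10), Mul(-783548, Pow(545, -1))) = Add(-400, Mul(-783548, Rational(1, 545))) = Add(-400, Rational(-783548, 545)) = Rational(-1001548, 545)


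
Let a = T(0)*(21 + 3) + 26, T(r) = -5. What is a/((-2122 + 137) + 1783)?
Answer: 47/101 ≈ 0.46535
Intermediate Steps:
a = -94 (a = -5*(21 + 3) + 26 = -5*24 + 26 = -120 + 26 = -94)
a/((-2122 + 137) + 1783) = -94/((-2122 + 137) + 1783) = -94/(-1985 + 1783) = -94/(-202) = -94*(-1/202) = 47/101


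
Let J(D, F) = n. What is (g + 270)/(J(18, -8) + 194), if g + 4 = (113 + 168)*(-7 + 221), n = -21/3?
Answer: 60400/187 ≈ 322.99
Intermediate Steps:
n = -7 (n = -21*1/3 = -7)
J(D, F) = -7
g = 60130 (g = -4 + (113 + 168)*(-7 + 221) = -4 + 281*214 = -4 + 60134 = 60130)
(g + 270)/(J(18, -8) + 194) = (60130 + 270)/(-7 + 194) = 60400/187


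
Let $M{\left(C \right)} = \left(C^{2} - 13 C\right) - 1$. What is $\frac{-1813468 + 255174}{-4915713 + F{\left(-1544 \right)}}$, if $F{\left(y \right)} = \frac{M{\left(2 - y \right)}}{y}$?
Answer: $\frac{2406005936}{7592230889} \approx 0.3169$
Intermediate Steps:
$M{\left(C \right)} = -1 + C^{2} - 13 C$
$F{\left(y \right)} = \frac{-27 + \left(2 - y\right)^{2} + 13 y}{y}$ ($F{\left(y \right)} = \frac{-1 + \left(2 - y\right)^{2} - 13 \left(2 - y\right)}{y} = \frac{-1 + \left(2 - y\right)^{2} + \left(-26 + 13 y\right)}{y} = \frac{-27 + \left(2 - y\right)^{2} + 13 y}{y}$)
$\frac{-1813468 + 255174}{-4915713 + F{\left(-1544 \right)}} = \frac{-1813468 + 255174}{-4915713 - \left(1535 - \frac{23}{1544}\right)} = - \frac{1558294}{-4915713 - \frac{2370017}{1544}} = - \frac{1558294}{- \frac{7592230889}{1544}} = \left(-1558294\right) \left(- \frac{1544}{7592230889}\right) = \frac{2406005936}{7592230889}$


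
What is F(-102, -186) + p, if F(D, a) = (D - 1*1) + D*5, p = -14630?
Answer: -15243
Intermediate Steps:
F(D, a) = -1 + 6*D (F(D, a) = (D - 1) + 5*D = (-1 + D) + 5*D = -1 + 6*D)
F(-102, -186) + p = (-1 + 6*(-102)) - 14630 = (-1 - 612) - 14630 = -613 - 14630 = -15243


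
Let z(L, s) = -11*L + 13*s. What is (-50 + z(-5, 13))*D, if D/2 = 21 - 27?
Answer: -2088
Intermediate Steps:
D = -12 (D = 2*(21 - 27) = 2*(-6) = -12)
(-50 + z(-5, 13))*D = (-50 + (-11*(-5) + 13*13))*(-12) = (-50 + (55 + 169))*(-12) = (-50 + 224)*(-12) = 174*(-12) = -2088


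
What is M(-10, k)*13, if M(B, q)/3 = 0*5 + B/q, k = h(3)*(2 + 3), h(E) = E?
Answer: -26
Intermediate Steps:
k = 15 (k = 3*(2 + 3) = 3*5 = 15)
M(B, q) = 3*B/q (M(B, q) = 3*(0*5 + B/q) = 3*(0 + B/q) = 3*(B/q) = 3*B/q)
M(-10, k)*13 = (3*(-10)/15)*13 = (3*(-10)*(1/15))*13 = -2*13 = -26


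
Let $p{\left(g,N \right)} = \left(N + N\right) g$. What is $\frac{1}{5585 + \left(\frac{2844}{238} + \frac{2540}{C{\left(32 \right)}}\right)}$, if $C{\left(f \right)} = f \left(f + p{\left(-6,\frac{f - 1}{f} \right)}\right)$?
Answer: $\frac{19397}{108639596} \approx 0.00017854$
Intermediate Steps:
$p{\left(g,N \right)} = 2 N g$
$C{\left(f \right)} = f \left(f - \frac{12 \left(-1 + f\right)}{f}\right)$ ($C{\left(f \right)} = f \left(f + 2 \frac{f - 1}{f} \left(-6\right)\right) = f \left(f + 2 \frac{-1 + f}{f} \left(-6\right)\right) = f \left(f - \frac{12 \left(-1 + f\right)}{f}\right)$)
$\frac{1}{5585 + \left(\frac{2844}{238} + \frac{2540}{C{\left(32 \right)}}\right)} = \frac{1}{5585 + \left(\frac{2844}{238} + \frac{2540}{12 + 32^{2} - 384}\right)} = \frac{1}{5585 + \left(2844 \cdot \frac{1}{238} + \frac{2540}{12 + 1024 - 384}\right)} = \frac{1}{5585 + \left(\frac{1422}{119} + \frac{2540}{652}\right)} = \frac{1}{5585 + \left(\frac{1422}{119} + 2540 \cdot \frac{1}{652}\right)} = \frac{1}{5585 + \left(\frac{1422}{119} + \frac{635}{163}\right)} = \frac{1}{5585 + \frac{307351}{19397}} = \frac{1}{\frac{108639596}{19397}} = \frac{19397}{108639596}$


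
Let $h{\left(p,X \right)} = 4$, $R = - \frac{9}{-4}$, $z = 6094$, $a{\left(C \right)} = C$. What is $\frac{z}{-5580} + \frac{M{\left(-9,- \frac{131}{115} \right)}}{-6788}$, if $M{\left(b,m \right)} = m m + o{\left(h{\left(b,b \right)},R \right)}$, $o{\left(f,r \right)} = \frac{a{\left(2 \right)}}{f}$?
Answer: $- \frac{54719895833}{50092385400} \approx -1.0924$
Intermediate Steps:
$R = \frac{9}{4}$ ($R = \left(-9\right) \left(- \frac{1}{4}\right) = \frac{9}{4} \approx 2.25$)
$o{\left(f,r \right)} = \frac{2}{f}$
$M{\left(b,m \right)} = \frac{1}{2} + m^{2}$ ($M{\left(b,m \right)} = m m + \frac{2}{4} = m^{2} + 2 \cdot \frac{1}{4} = m^{2} + \frac{1}{2} = \frac{1}{2} + m^{2}$)
$\frac{z}{-5580} + \frac{M{\left(-9,- \frac{131}{115} \right)}}{-6788} = \frac{6094}{-5580} + \frac{\frac{1}{2} + \left(- \frac{131}{115}\right)^{2}}{-6788} = 6094 \left(- \frac{1}{5580}\right) + \left(\frac{1}{2} + \left(\left(-131\right) \frac{1}{115}\right)^{2}\right) \left(- \frac{1}{6788}\right) = - \frac{3047}{2790} + \left(\frac{1}{2} + \left(- \frac{131}{115}\right)^{2}\right) \left(- \frac{1}{6788}\right) = - \frac{3047}{2790} + \left(\frac{1}{2} + \frac{17161}{13225}\right) \left(- \frac{1}{6788}\right) = - \frac{3047}{2790} + \frac{47547}{26450} \left(- \frac{1}{6788}\right) = - \frac{3047}{2790} - \frac{47547}{179542600} = - \frac{54719895833}{50092385400}$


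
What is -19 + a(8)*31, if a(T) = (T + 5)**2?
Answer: 5220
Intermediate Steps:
a(T) = (5 + T)**2
-19 + a(8)*31 = -19 + (5 + 8)**2*31 = -19 + 13**2*31 = -19 + 169*31 = -19 + 5239 = 5220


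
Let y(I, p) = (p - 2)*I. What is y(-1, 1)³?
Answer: 1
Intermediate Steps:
y(I, p) = I*(-2 + p) (y(I, p) = (-2 + p)*I = I*(-2 + p))
y(-1, 1)³ = (-(-2 + 1))³ = (-1*(-1))³ = 1³ = 1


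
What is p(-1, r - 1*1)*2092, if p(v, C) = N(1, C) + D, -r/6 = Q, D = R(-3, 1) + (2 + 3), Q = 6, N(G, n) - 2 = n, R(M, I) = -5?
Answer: -73220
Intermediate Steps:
N(G, n) = 2 + n
D = 0 (D = -5 + (2 + 3) = -5 + 5 = 0)
r = -36 (r = -6*6 = -36)
p(v, C) = 2 + C (p(v, C) = (2 + C) + 0 = 2 + C)
p(-1, r - 1*1)*2092 = (2 + (-36 - 1*1))*2092 = (2 + (-36 - 1))*2092 = (2 - 37)*2092 = -35*2092 = -73220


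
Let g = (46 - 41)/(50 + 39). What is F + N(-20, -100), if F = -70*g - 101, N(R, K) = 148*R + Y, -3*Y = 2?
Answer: -818515/267 ≈ -3065.6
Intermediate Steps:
Y = -2/3 (Y = -1/3*2 = -2/3 ≈ -0.66667)
g = 5/89 ≈ 0.056180
N(R, K) = -2/3 + 148*R (N(R, K) = 148*R - 2/3 = -2/3 + 148*R)
F = -9339/89 (F = -70*5/89 - 101 = -350/89 - 101 = -9339/89 ≈ -104.93)
F + N(-20, -100) = -9339/89 + (-2/3 + 148*(-20)) = -9339/89 + (-2/3 - 2960) = -9339/89 - 8882/3 = -818515/267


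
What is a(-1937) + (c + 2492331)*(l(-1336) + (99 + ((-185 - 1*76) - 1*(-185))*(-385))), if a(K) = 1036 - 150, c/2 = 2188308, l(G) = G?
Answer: 192488502667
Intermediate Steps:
c = 4376616 (c = 2*2188308 = 4376616)
a(K) = 886
a(-1937) + (c + 2492331)*(l(-1336) + (99 + ((-185 - 1*76) - 1*(-185))*(-385))) = 886 + (4376616 + 2492331)*(-1336 + (99 + ((-185 - 1*76) - 1*(-185))*(-385))) = 886 + 6868947*(-1336 + (99 + ((-185 - 76) + 185)*(-385))) = 886 + 6868947*(-1336 + (99 + (-261 + 185)*(-385))) = 886 + 6868947*(-1336 + (99 - 76*(-385))) = 886 + 6868947*(-1336 + (99 + 29260)) = 886 + 6868947*(-1336 + 29359) = 886 + 6868947*28023 = 886 + 192488501781 = 192488502667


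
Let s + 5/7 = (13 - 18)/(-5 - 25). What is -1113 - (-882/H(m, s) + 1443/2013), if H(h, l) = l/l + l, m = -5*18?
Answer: 10657748/12749 ≈ 835.97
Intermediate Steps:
s = -23/42 (s = -5/7 + (13 - 18)/(-5 - 25) = -5/7 - 5/(-30) = -5/7 - 5*(-1/30) = -5/7 + 1/6 = -23/42 ≈ -0.54762)
m = -90
H(h, l) = 1 + l
-1113 - (-882/H(m, s) + 1443/2013) = -1113 - (-882/(1 - 23/42) + 1443/2013) = -1113 - (-882/19/42 + 1443*(1/2013)) = -1113 - (-882*42/19 + 481/671) = -1113 - (-37044/19 + 481/671) = -1113 - 1*(-24847385/12749) = -1113 + 24847385/12749 = 10657748/12749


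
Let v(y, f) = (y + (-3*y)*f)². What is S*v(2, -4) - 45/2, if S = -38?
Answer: -51421/2 ≈ -25711.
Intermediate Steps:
v(y, f) = (y - 3*f*y)²
S*v(2, -4) - 45/2 = -38*2²*(-1 + 3*(-4))² - 45/2 = -152*(-1 - 12)² - 45*½ = -152*(-13)² - 45/2 = -152*169 - 45/2 = -38*676 - 45/2 = -25688 - 45/2 = -51421/2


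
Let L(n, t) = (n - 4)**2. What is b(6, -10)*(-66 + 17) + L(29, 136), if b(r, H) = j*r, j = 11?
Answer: -2609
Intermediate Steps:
L(n, t) = (-4 + n)**2
b(r, H) = 11*r
b(6, -10)*(-66 + 17) + L(29, 136) = (11*6)*(-66 + 17) + (-4 + 29)**2 = 66*(-49) + 25**2 = -3234 + 625 = -2609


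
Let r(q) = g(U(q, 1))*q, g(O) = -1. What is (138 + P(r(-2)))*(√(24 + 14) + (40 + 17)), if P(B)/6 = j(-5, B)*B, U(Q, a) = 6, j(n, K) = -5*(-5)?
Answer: 24966 + 438*√38 ≈ 27666.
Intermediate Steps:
j(n, K) = 25
r(q) = -q
P(B) = 150*B (P(B) = 6*(25*B) = 150*B)
(138 + P(r(-2)))*(√(24 + 14) + (40 + 17)) = (138 + 150*(-1*(-2)))*(√(24 + 14) + (40 + 17)) = (138 + 150*2)*(√38 + 57) = (138 + 300)*(57 + √38) = 438*(57 + √38) = 24966 + 438*√38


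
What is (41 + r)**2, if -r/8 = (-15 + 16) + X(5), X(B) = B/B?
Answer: 625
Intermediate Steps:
X(B) = 1
r = -16 (r = -8*((-15 + 16) + 1) = -8*(1 + 1) = -8*2 = -16)
(41 + r)**2 = (41 - 16)**2 = 25**2 = 625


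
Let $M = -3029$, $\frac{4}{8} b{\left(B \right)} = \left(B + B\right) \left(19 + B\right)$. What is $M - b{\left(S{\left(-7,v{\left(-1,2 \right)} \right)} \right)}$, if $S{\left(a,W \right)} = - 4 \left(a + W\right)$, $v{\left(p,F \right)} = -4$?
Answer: $-14117$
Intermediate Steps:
$S{\left(a,W \right)} = - 4 W - 4 a$ ($S{\left(a,W \right)} = - 4 \left(W + a\right) = - 4 W - 4 a$)
$b{\left(B \right)} = 4 B \left(19 + B\right)$ ($b{\left(B \right)} = 2 \left(B + B\right) \left(19 + B\right) = 2 \cdot 2 B \left(19 + B\right) = 4 B \left(19 + B\right)$)
$M - b{\left(S{\left(-7,v{\left(-1,2 \right)} \right)} \right)} = -3029 - 4 \left(\left(-4\right) \left(-4\right) - -28\right) \left(19 - -44\right) = -3029 - 4 \left(16 + 28\right) \left(19 + \left(16 + 28\right)\right) = -3029 - 4 \cdot 44 \left(19 + 44\right) = -3029 - 4 \cdot 44 \cdot 63 = -3029 - 11088 = -14117$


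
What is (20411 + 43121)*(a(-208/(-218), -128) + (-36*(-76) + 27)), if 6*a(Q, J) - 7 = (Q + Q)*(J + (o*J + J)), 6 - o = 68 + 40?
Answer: 47333087130/109 ≈ 4.3425e+8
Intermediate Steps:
o = -102 (o = 6 - (68 + 40) = 6 - 1*108 = 6 - 108 = -102)
a(Q, J) = 7/6 - 100*J*Q/3 (a(Q, J) = 7/6 + ((Q + Q)*(J + (-102*J + J)))/6 = 7/6 + ((2*Q)*(J - 101*J))/6 = 7/6 + ((2*Q)*(-100*J))/6 = 7/6 + (-200*J*Q)/6 = 7/6 - 100*J*Q/3)
(20411 + 43121)*(a(-208/(-218), -128) + (-36*(-76) + 27)) = (20411 + 43121)*((7/6 - 100/3*(-128)*(-208/(-218))) + (-36*(-76) + 27)) = 63532*((7/6 - 100/3*(-128)*(-208*(-1/218))) + (2736 + 27)) = 63532*((7/6 - 100/3*(-128)*104/109) + 2763) = 63532*((7/6 + 1331200/327) + 2763) = 63532*(887721/218 + 2763) = 63532*(1490055/218) = 47333087130/109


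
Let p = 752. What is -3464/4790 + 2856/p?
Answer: 692207/225130 ≈ 3.0747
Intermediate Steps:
-3464/4790 + 2856/p = -3464/4790 + 2856/752 = -3464*1/4790 + 2856*(1/752) = -1732/2395 + 357/94 = 692207/225130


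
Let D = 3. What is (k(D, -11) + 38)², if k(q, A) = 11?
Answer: 2401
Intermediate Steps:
(k(D, -11) + 38)² = (11 + 38)² = 49² = 2401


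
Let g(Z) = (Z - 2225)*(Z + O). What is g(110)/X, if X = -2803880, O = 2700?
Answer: 594315/280388 ≈ 2.1196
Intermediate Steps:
g(Z) = (-2225 + Z)*(2700 + Z) (g(Z) = (Z - 2225)*(Z + 2700) = (-2225 + Z)*(2700 + Z))
g(110)/X = (-6007500 + 110² + 475*110)/(-2803880) = (-6007500 + 12100 + 52250)*(-1/2803880) = -5943150*(-1/2803880) = 594315/280388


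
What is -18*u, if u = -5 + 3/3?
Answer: 72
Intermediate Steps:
u = -4 (u = -5 + 3*(1/3) = -5 + 1 = -4)
-18*u = -18*(-4) = 72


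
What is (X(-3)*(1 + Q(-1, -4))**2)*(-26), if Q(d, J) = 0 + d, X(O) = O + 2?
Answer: 0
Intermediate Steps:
X(O) = 2 + O
Q(d, J) = d
(X(-3)*(1 + Q(-1, -4))**2)*(-26) = ((2 - 3)*(1 - 1)**2)*(-26) = -1*0**2*(-26) = -1*0*(-26) = 0*(-26) = 0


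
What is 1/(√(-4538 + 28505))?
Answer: √2663/7989 ≈ 0.0064594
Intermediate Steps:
1/(√(-4538 + 28505)) = 1/(√23967) = 1/(3*√2663) = √2663/7989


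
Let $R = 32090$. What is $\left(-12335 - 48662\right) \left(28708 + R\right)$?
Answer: $-3708495606$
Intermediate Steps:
$\left(-12335 - 48662\right) \left(28708 + R\right) = \left(-12335 - 48662\right) \left(28708 + 32090\right) = \left(-60997\right) 60798 = -3708495606$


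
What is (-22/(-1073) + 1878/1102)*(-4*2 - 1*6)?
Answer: -492254/20387 ≈ -24.145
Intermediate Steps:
(-22/(-1073) + 1878/1102)*(-4*2 - 1*6) = (-22*(-1/1073) + 1878*(1/1102))*(-8 - 6) = (22/1073 + 939/551)*(-14) = (35161/20387)*(-14) = -492254/20387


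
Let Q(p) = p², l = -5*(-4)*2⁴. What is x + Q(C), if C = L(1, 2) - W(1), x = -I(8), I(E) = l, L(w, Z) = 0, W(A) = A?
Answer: -319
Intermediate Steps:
l = 320 (l = 20*16 = 320)
I(E) = 320
x = -320 (x = -1*320 = -320)
C = -1 (C = 0 - 1*1 = 0 - 1 = -1)
x + Q(C) = -320 + (-1)² = -320 + 1 = -319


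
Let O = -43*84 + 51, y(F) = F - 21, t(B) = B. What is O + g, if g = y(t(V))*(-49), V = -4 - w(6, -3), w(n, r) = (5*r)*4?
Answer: -5276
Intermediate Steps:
w(n, r) = 20*r
V = 56 (V = -4 - 20*(-3) = -4 - 1*(-60) = -4 + 60 = 56)
y(F) = -21 + F
O = -3561 (O = -3612 + 51 = -3561)
g = -1715 (g = (-21 + 56)*(-49) = 35*(-49) = -1715)
O + g = -3561 - 1715 = -5276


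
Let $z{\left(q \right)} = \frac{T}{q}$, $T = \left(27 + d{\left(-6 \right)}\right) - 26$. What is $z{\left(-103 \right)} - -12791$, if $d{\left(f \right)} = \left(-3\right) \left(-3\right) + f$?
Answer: $\frac{1317469}{103} \approx 12791.0$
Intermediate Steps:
$d{\left(f \right)} = 9 + f$
$T = 4$ ($T = \left(27 + \left(9 - 6\right)\right) - 26 = \left(27 + 3\right) - 26 = 30 - 26 = 4$)
$z{\left(q \right)} = \frac{4}{q}$
$z{\left(-103 \right)} - -12791 = \frac{4}{-103} - -12791 = 4 \left(- \frac{1}{103}\right) + 12791 = - \frac{4}{103} + 12791 = \frac{1317469}{103}$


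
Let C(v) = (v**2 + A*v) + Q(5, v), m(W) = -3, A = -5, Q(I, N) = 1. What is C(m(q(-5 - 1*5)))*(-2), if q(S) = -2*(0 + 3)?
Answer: -50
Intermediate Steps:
q(S) = -6 (q(S) = -2*3 = -6)
C(v) = 1 + v**2 - 5*v (C(v) = (v**2 - 5*v) + 1 = 1 + v**2 - 5*v)
C(m(q(-5 - 1*5)))*(-2) = (1 + (-3)**2 - 5*(-3))*(-2) = (1 + 9 + 15)*(-2) = 25*(-2) = -50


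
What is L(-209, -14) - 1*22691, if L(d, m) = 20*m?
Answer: -22971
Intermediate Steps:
L(-209, -14) - 1*22691 = 20*(-14) - 1*22691 = -280 - 22691 = -22971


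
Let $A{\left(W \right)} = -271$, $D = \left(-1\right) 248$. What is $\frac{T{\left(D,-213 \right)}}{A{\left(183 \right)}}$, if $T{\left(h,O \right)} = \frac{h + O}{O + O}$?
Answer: $- \frac{461}{115446} \approx -0.0039932$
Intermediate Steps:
$D = -248$
$T{\left(h,O \right)} = \frac{O + h}{2 O}$
$\frac{T{\left(D,-213 \right)}}{A{\left(183 \right)}} = \frac{\frac{1}{2} \frac{1}{-213} \left(-213 - 248\right)}{-271} = \frac{1}{2} \left(- \frac{1}{213}\right) \left(-461\right) \left(- \frac{1}{271}\right) = \frac{461}{426} \left(- \frac{1}{271}\right) = - \frac{461}{115446}$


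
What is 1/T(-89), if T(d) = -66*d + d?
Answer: 1/5785 ≈ 0.00017286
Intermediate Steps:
T(d) = -65*d
1/T(-89) = 1/(-65*(-89)) = 1/5785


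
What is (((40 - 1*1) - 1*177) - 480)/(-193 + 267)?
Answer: -309/37 ≈ -8.3513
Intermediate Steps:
(((40 - 1*1) - 1*177) - 480)/(-193 + 267) = (((40 - 1) - 177) - 480)/74 = ((39 - 177) - 480)*(1/74) = (-138 - 480)*(1/74) = -618*1/74 = -309/37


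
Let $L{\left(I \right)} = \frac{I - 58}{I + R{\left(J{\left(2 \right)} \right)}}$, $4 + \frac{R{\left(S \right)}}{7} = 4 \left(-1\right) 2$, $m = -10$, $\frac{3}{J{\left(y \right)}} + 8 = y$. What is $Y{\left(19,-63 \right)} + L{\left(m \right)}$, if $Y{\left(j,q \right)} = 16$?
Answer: $\frac{786}{47} \approx 16.723$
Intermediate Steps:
$J{\left(y \right)} = \frac{3}{-8 + y}$
$R{\left(S \right)} = -84$ ($R{\left(S \right)} = -28 + 7 \cdot 4 \left(-1\right) 2 = -28 + 7 \left(\left(-4\right) 2\right) = -28 + 7 \left(-8\right) = -28 - 56 = -84$)
$L{\left(I \right)} = \frac{-58 + I}{-84 + I}$ ($L{\left(I \right)} = \frac{I - 58}{I - 84} = \frac{-58 + I}{-84 + I}$)
$Y{\left(19,-63 \right)} + L{\left(m \right)} = 16 + \frac{-58 - 10}{-84 - 10} = 16 + \frac{1}{-94} \left(-68\right) = 16 - - \frac{34}{47} = 16 + \frac{34}{47} = \frac{786}{47}$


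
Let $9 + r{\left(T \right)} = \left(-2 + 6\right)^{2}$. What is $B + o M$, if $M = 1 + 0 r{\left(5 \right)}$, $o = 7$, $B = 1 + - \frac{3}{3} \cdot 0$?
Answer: $8$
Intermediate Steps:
$B = 1$ ($B = 1 + \left(-3\right) \frac{1}{3} \cdot 0 = 1 - 0 = 1 + 0 = 1$)
$r{\left(T \right)} = 7$ ($r{\left(T \right)} = -9 + \left(-2 + 6\right)^{2} = -9 + 4^{2} = -9 + 16 = 7$)
$M = 1$ ($M = 1 + 0 \cdot 7 = 1 + 0 = 1$)
$B + o M = 1 + 7 \cdot 1 = 1 + 7 = 8$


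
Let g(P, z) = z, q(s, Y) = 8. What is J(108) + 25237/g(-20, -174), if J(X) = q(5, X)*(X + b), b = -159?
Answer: -96229/174 ≈ -553.04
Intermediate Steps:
J(X) = -1272 + 8*X (J(X) = 8*(X - 159) = 8*(-159 + X) = -1272 + 8*X)
J(108) + 25237/g(-20, -174) = (-1272 + 8*108) + 25237/(-174) = (-1272 + 864) + 25237*(-1/174) = -408 - 25237/174 = -96229/174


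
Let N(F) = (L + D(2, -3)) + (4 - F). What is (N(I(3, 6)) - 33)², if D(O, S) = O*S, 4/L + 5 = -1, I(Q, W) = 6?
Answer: 15625/9 ≈ 1736.1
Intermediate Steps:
L = -⅔ (L = 4/(-5 - 1) = 4/(-6) = 4*(-⅙) = -⅔ ≈ -0.66667)
N(F) = -8/3 - F (N(F) = (-⅔ + 2*(-3)) + (4 - F) = (-⅔ - 6) + (4 - F) = -20/3 + (4 - F) = -8/3 - F)
(N(I(3, 6)) - 33)² = ((-8/3 - 1*6) - 33)² = ((-8/3 - 6) - 33)² = (-26/3 - 33)² = (-125/3)² = 15625/9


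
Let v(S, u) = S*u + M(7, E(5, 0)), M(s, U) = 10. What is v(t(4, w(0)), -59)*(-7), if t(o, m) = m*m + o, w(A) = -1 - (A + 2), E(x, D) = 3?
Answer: 5299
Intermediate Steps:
w(A) = -3 - A (w(A) = -1 - (2 + A) = -1 + (-2 - A) = -3 - A)
t(o, m) = o + m² (t(o, m) = m² + o = o + m²)
v(S, u) = 10 + S*u (v(S, u) = S*u + 10 = 10 + S*u)
v(t(4, w(0)), -59)*(-7) = (10 + (4 + (-3 - 1*0)²)*(-59))*(-7) = (10 + (4 + (-3 + 0)²)*(-59))*(-7) = (10 + (4 + (-3)²)*(-59))*(-7) = (10 + (4 + 9)*(-59))*(-7) = (10 + 13*(-59))*(-7) = (10 - 767)*(-7) = -757*(-7) = 5299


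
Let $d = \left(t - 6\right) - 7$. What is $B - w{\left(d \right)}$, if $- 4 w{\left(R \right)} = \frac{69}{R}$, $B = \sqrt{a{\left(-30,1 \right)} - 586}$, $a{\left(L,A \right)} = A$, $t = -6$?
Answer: $- \frac{69}{76} + 3 i \sqrt{65} \approx -0.9079 + 24.187 i$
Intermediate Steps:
$d = -19$ ($d = \left(-6 - 6\right) - 7 = -12 - 7 = -19$)
$B = 3 i \sqrt{65}$ ($B = \sqrt{1 - 586} = \sqrt{-585} = 3 i \sqrt{65} \approx 24.187 i$)
$w{\left(R \right)} = - \frac{69}{4 R}$ ($w{\left(R \right)} = - \frac{69 \frac{1}{R}}{4} = - \frac{69}{4 R}$)
$B - w{\left(d \right)} = 3 i \sqrt{65} - - \frac{69}{4 \left(-19\right)} = 3 i \sqrt{65} - \left(- \frac{69}{4}\right) \left(- \frac{1}{19}\right) = 3 i \sqrt{65} - \frac{69}{76} = - \frac{69}{76} + 3 i \sqrt{65}$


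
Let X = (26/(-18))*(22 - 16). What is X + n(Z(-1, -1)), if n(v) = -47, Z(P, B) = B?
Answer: -167/3 ≈ -55.667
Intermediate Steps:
X = -26/3 (X = (26*(-1/18))*6 = -13/9*6 = -26/3 ≈ -8.6667)
X + n(Z(-1, -1)) = -26/3 - 47 = -167/3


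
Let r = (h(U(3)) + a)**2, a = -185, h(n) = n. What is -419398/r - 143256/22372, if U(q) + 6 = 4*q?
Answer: -74323604/3812879 ≈ -19.493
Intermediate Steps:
U(q) = -6 + 4*q
r = 32041 (r = ((-6 + 4*3) - 185)**2 = ((-6 + 12) - 185)**2 = (6 - 185)**2 = (-179)**2 = 32041)
-419398/r - 143256/22372 = -419398/32041 - 143256/22372 = -419398*1/32041 - 143256*1/22372 = -419398/32041 - 762/119 = -74323604/3812879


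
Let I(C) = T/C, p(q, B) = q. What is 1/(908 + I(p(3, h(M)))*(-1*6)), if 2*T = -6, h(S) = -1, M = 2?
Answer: 1/914 ≈ 0.0010941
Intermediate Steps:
T = -3 (T = (½)*(-6) = -3)
I(C) = -3/C
1/(908 + I(p(3, h(M)))*(-1*6)) = 1/(908 + (-3/3)*(-1*6)) = 1/(908 - 3*⅓*(-6)) = 1/(908 - 1*(-6)) = 1/(908 + 6) = 1/914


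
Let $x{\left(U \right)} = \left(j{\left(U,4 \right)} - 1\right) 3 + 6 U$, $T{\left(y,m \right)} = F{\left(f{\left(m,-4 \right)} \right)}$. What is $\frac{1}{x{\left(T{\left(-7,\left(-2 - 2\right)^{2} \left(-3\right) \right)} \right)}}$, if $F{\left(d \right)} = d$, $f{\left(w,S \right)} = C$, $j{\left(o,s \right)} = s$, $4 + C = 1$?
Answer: $- \frac{1}{9} \approx -0.11111$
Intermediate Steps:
$C = -3$ ($C = -4 + 1 = -3$)
$f{\left(w,S \right)} = -3$
$T{\left(y,m \right)} = -3$
$x{\left(U \right)} = 9 + 6 U$ ($x{\left(U \right)} = \left(4 - 1\right) 3 + 6 U = 3 \cdot 3 + 6 U = 9 + 6 U$)
$\frac{1}{x{\left(T{\left(-7,\left(-2 - 2\right)^{2} \left(-3\right) \right)} \right)}} = \frac{1}{9 + 6 \left(-3\right)} = \frac{1}{9 - 18} = \frac{1}{-9} = - \frac{1}{9}$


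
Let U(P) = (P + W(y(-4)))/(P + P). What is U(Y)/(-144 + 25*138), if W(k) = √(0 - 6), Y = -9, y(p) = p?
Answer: 1/6612 - I*√6/59508 ≈ 0.00015124 - 4.1162e-5*I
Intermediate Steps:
W(k) = I*√6 (W(k) = √(-6) = I*√6)
U(P) = (P + I*√6)/(2*P) (U(P) = (P + I*√6)/(P + P) = (P + I*√6)/((2*P)) = (P + I*√6)*(1/(2*P)) = (P + I*√6)/(2*P))
U(Y)/(-144 + 25*138) = ((½)*(-9 + I*√6)/(-9))/(-144 + 25*138) = ((½)*(-⅑)*(-9 + I*√6))/(-144 + 3450) = (½ - I*√6/18)/3306 = (½ - I*√6/18)*(1/3306) = 1/6612 - I*√6/59508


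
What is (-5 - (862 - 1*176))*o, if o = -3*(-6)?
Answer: -12438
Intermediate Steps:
o = 18
(-5 - (862 - 1*176))*o = (-5 - (862 - 1*176))*18 = (-5 - (862 - 176))*18 = (-5 - 1*686)*18 = (-5 - 686)*18 = -691*18 = -12438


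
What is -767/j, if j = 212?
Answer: -767/212 ≈ -3.6179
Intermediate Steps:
-767/j = -767/212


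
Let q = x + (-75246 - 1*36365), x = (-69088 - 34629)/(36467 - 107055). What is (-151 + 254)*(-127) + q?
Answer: -8801655179/70588 ≈ -1.2469e+5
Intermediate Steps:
x = 103717/70588 (x = -103717/(-70588) = -103717*(-1/70588) = 103717/70588 ≈ 1.4693)
q = -7878293551/70588 (q = 103717/70588 + (-75246 - 1*36365) = 103717/70588 + (-75246 - 36365) = 103717/70588 - 111611 = -7878293551/70588 ≈ -1.1161e+5)
(-151 + 254)*(-127) + q = (-151 + 254)*(-127) - 7878293551/70588 = 103*(-127) - 7878293551/70588 = -13081 - 7878293551/70588 = -8801655179/70588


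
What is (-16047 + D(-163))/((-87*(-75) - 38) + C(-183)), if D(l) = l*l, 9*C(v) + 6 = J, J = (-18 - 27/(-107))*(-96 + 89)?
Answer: 1688781/1043272 ≈ 1.6187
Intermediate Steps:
J = 13293/107 (J = (-18 - 27*(-1/107))*(-7) = (-18 + 27/107)*(-7) = -1899/107*(-7) = 13293/107 ≈ 124.23)
C(v) = 4217/321 (C(v) = -2/3 + (1/9)*(13293/107) = -2/3 + 1477/107 = 4217/321)
D(l) = l**2
(-16047 + D(-163))/((-87*(-75) - 38) + C(-183)) = (-16047 + (-163)**2)/((-87*(-75) - 38) + 4217/321) = (-16047 + 26569)/((6525 - 38) + 4217/321) = 10522/(6487 + 4217/321) = 10522/(2086544/321) = 10522*(321/2086544) = 1688781/1043272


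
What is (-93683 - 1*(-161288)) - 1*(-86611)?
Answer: 154216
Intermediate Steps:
(-93683 - 1*(-161288)) - 1*(-86611) = (-93683 + 161288) + 86611 = 67605 + 86611 = 154216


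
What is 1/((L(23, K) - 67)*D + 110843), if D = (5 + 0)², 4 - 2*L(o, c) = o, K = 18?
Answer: 2/217861 ≈ 9.1802e-6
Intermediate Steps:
L(o, c) = 2 - o/2
D = 25 (D = 5² = 25)
1/((L(23, K) - 67)*D + 110843) = 1/(((2 - ½*23) - 67)*25 + 110843) = 1/(((2 - 23/2) - 67)*25 + 110843) = 1/((-19/2 - 67)*25 + 110843) = 1/(-153/2*25 + 110843) = 1/(-3825/2 + 110843) = 1/(217861/2) = 2/217861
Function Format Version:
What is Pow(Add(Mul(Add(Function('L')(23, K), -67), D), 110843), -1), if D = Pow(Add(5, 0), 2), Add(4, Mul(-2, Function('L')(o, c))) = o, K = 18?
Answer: Rational(2, 217861) ≈ 9.1802e-6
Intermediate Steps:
Function('L')(o, c) = Add(2, Mul(Rational(-1, 2), o))
D = 25 (D = Pow(5, 2) = 25)
Pow(Add(Mul(Add(Function('L')(23, K), -67), D), 110843), -1) = Pow(Add(Mul(Add(Add(2, Mul(Rational(-1, 2), 23)), -67), 25), 110843), -1) = Pow(Add(Mul(Add(Add(2, Rational(-23, 2)), -67), 25), 110843), -1) = Pow(Add(Mul(Add(Rational(-19, 2), -67), 25), 110843), -1) = Pow(Add(Mul(Rational(-153, 2), 25), 110843), -1) = Pow(Add(Rational(-3825, 2), 110843), -1) = Pow(Rational(217861, 2), -1) = Rational(2, 217861)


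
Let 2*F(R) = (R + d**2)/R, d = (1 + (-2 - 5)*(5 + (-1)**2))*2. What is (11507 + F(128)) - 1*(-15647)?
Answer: 1739569/64 ≈ 27181.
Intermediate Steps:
d = -82 (d = (1 - 7*(5 + 1))*2 = (1 - 7*6)*2 = (1 - 42)*2 = -41*2 = -82)
F(R) = (6724 + R)/(2*R) (F(R) = ((R + (-82)**2)/R)/2 = ((R + 6724)/R)/2 = ((6724 + R)/R)/2 = (6724 + R)/(2*R))
(11507 + F(128)) - 1*(-15647) = (11507 + (1/2)*(6724 + 128)/128) - 1*(-15647) = (11507 + (1/2)*(1/128)*6852) + 15647 = (11507 + 1713/64) + 15647 = 738161/64 + 15647 = 1739569/64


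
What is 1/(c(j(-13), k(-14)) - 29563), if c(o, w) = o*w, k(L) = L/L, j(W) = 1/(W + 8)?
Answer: -5/147816 ≈ -3.3826e-5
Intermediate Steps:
j(W) = 1/(8 + W)
k(L) = 1
1/(c(j(-13), k(-14)) - 29563) = 1/(1/(8 - 13) - 29563) = 1/(1/(-5) - 29563) = 1/(-⅕*1 - 29563) = 1/(-⅕ - 29563) = 1/(-147816/5) = -5/147816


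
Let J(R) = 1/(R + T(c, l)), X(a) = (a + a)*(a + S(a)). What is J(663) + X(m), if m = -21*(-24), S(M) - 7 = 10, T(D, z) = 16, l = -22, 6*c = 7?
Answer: 356589073/679 ≈ 5.2517e+5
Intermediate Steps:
c = 7/6 (c = (⅙)*7 = 7/6 ≈ 1.1667)
S(M) = 17 (S(M) = 7 + 10 = 17)
m = 504
X(a) = 2*a*(17 + a) (X(a) = (a + a)*(a + 17) = (2*a)*(17 + a) = 2*a*(17 + a))
J(R) = 1/(16 + R) (J(R) = 1/(R + 16) = 1/(16 + R))
J(663) + X(m) = 1/(16 + 663) + 2*504*(17 + 504) = 1/679 + 2*504*521 = 1/679 + 525168 = 356589073/679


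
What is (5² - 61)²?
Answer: 1296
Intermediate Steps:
(5² - 61)² = (25 - 61)² = (-36)² = 1296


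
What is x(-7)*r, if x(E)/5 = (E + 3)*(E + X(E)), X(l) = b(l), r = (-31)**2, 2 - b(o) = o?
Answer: -38440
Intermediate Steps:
b(o) = 2 - o
r = 961
X(l) = 2 - l
x(E) = 30 + 10*E (x(E) = 5*((E + 3)*(E + (2 - E))) = 5*((3 + E)*2) = 5*(6 + 2*E) = 30 + 10*E)
x(-7)*r = (30 + 10*(-7))*961 = (30 - 70)*961 = -40*961 = -38440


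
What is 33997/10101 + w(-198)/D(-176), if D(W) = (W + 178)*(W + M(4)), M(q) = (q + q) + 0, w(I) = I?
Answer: 319595/80808 ≈ 3.9550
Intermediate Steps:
M(q) = 2*q (M(q) = 2*q + 0 = 2*q)
D(W) = (8 + W)*(178 + W) (D(W) = (W + 178)*(W + 2*4) = (178 + W)*(W + 8) = (178 + W)*(8 + W) = (8 + W)*(178 + W))
33997/10101 + w(-198)/D(-176) = 33997/10101 - 198/(1424 + (-176)² + 186*(-176)) = 33997*(1/10101) - 198/(1424 + 30976 - 32736) = 33997/10101 - 198/(-336) = 33997/10101 - 198*(-1/336) = 33997/10101 + 33/56 = 319595/80808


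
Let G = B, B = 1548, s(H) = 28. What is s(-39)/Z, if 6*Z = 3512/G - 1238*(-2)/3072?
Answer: 2377728/43517 ≈ 54.639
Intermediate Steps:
G = 1548
Z = 304619/594432 (Z = (3512/1548 - 1238*(-2)/3072)/6 = (3512*(1/1548) + 2476*(1/3072))/6 = (878/387 + 619/768)/6 = (⅙)*(304619/99072) = 304619/594432 ≈ 0.51245)
s(-39)/Z = 28/(304619/594432) = 28*(594432/304619) = 2377728/43517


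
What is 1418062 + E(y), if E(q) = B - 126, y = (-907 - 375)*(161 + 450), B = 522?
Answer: 1418458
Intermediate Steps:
y = -783302 (y = -1282*611 = -783302)
E(q) = 396 (E(q) = 522 - 126 = 396)
1418062 + E(y) = 1418062 + 396 = 1418458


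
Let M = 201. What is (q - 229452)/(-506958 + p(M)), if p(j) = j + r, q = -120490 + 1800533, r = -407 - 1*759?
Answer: -1450591/507923 ≈ -2.8559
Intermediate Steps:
r = -1166 (r = -407 - 759 = -1166)
q = 1680043
p(j) = -1166 + j (p(j) = j - 1166 = -1166 + j)
(q - 229452)/(-506958 + p(M)) = (1680043 - 229452)/(-506958 + (-1166 + 201)) = 1450591/(-506958 - 965) = 1450591/(-507923) = 1450591*(-1/507923) = -1450591/507923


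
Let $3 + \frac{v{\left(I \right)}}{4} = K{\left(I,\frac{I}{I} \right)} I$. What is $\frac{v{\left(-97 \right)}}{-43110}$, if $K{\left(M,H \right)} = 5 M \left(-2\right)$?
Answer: $\frac{188186}{21555} \approx 8.7305$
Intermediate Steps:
$K{\left(M,H \right)} = - 10 M$
$v{\left(I \right)} = -12 - 40 I^{2}$ ($v{\left(I \right)} = -12 + 4 - 10 I I = -12 + 4 \left(- 10 I^{2}\right) = -12 - 40 I^{2}$)
$\frac{v{\left(-97 \right)}}{-43110} = \frac{-12 - 40 \left(-97\right)^{2}}{-43110} = \left(-12 - 376360\right) \left(- \frac{1}{43110}\right) = \left(-376372\right) \left(- \frac{1}{43110}\right) = \frac{188186}{21555}$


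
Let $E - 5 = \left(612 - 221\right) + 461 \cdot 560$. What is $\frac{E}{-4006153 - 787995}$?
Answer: $- \frac{64639}{1198537} \approx -0.053932$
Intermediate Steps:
$E = 258556$ ($E = 5 + \left(\left(612 - 221\right) + 461 \cdot 560\right) = 5 + \left(\left(612 - 221\right) + 258160\right) = 5 + \left(391 + 258160\right) = 5 + 258551 = 258556$)
$\frac{E}{-4006153 - 787995} = \frac{258556}{-4006153 - 787995} = \frac{258556}{-4794148} = 258556 \left(- \frac{1}{4794148}\right) = - \frac{64639}{1198537}$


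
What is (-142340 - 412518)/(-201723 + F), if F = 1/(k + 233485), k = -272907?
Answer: 21873612076/7952324107 ≈ 2.7506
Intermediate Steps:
F = -1/39422 (F = 1/(-272907 + 233485) = 1/(-39422) = -1/39422 ≈ -2.5367e-5)
(-142340 - 412518)/(-201723 + F) = (-142340 - 412518)/(-201723 - 1/39422) = -554858/(-7952324107/39422) = -554858*(-39422/7952324107) = 21873612076/7952324107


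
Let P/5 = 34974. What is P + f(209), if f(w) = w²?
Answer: 218551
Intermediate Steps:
P = 174870 (P = 5*34974 = 174870)
P + f(209) = 174870 + 209² = 174870 + 43681 = 218551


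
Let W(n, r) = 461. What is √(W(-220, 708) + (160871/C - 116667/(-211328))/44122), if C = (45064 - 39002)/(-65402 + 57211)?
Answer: √8419852134826060465300981/135873522512 ≈ 21.356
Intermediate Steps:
C = -6062/8191 (C = 6062/(-8191) = 6062*(-1/8191) = -6062/8191 ≈ -0.74008)
√(W(-220, 708) + (160871/C - 116667/(-211328))/44122) = √(461 + (160871/(-6062/8191) - 116667/(-211328))/44122) = √(461 + (160871*(-8191/6062) - 116667*(-1/211328))*(1/44122)) = √(461 + (-1317694361/6062 + 116667/211328)*(1/44122)) = √(461 - 139232503343027/640535168*1/44122) = √(461 - 139232503343027/28261692682496) = √(12889407823287629/28261692682496) = √8419852134826060465300981/135873522512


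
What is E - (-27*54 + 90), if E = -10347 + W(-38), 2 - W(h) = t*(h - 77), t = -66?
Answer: -16567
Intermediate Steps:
W(h) = -5080 + 66*h (W(h) = 2 - (-66)*(h - 77) = 2 - (-66)*(-77 + h) = 2 - (5082 - 66*h) = 2 + (-5082 + 66*h) = -5080 + 66*h)
E = -17935 (E = -10347 + (-5080 + 66*(-38)) = -10347 + (-5080 - 2508) = -10347 - 7588 = -17935)
E - (-27*54 + 90) = -17935 - (-27*54 + 90) = -17935 - (-1458 + 90) = -17935 - 1*(-1368) = -17935 + 1368 = -16567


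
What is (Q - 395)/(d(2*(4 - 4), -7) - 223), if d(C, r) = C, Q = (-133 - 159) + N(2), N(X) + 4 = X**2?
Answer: 687/223 ≈ 3.0807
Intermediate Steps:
N(X) = -4 + X**2
Q = -292 (Q = (-133 - 159) + (-4 + 2**2) = -292 + (-4 + 4) = -292 + 0 = -292)
(Q - 395)/(d(2*(4 - 4), -7) - 223) = (-292 - 395)/(2*(4 - 4) - 223) = -687/(2*0 - 223) = -687/(0 - 223) = -687/(-223) = -687*(-1/223) = 687/223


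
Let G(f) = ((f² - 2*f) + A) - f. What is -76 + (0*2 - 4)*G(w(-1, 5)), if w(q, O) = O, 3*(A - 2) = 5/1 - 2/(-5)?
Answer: -656/5 ≈ -131.20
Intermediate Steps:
A = 19/5 (A = 2 + (5/1 - 2/(-5))/3 = 2 + (5*1 - 2*(-⅕))/3 = 2 + (5 + ⅖)/3 = 2 + (⅓)*(27/5) = 2 + 9/5 = 19/5 ≈ 3.8000)
G(f) = 19/5 + f² - 3*f (G(f) = ((f² - 2*f) + 19/5) - f = (19/5 + f² - 2*f) - f = 19/5 + f² - 3*f)
-76 + (0*2 - 4)*G(w(-1, 5)) = -76 + (0*2 - 4)*(19/5 + 5² - 3*5) = -76 + (0 - 4)*(19/5 + 25 - 15) = -76 - 4*69/5 = -76 - 276/5 = -656/5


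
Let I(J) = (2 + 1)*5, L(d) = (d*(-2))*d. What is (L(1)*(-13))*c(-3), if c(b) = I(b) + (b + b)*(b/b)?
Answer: 234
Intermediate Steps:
L(d) = -2*d² (L(d) = (-2*d)*d = -2*d²)
I(J) = 15 (I(J) = 3*5 = 15)
c(b) = 15 + 2*b (c(b) = 15 + (b + b)*(b/b) = 15 + (2*b)*1 = 15 + 2*b)
(L(1)*(-13))*c(-3) = (-2*1²*(-13))*(15 + 2*(-3)) = (-2*1*(-13))*(15 - 6) = -2*(-13)*9 = 26*9 = 234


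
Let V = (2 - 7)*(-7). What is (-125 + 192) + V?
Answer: 102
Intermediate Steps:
V = 35 (V = -5*(-7) = 35)
(-125 + 192) + V = (-125 + 192) + 35 = 67 + 35 = 102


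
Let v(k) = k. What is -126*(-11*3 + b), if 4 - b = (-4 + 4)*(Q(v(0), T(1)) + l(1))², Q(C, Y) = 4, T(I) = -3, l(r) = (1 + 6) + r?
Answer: 3654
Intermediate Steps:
l(r) = 7 + r
b = 4 (b = 4 - (-4 + 4)*(4 + (7 + 1))² = 4 - 0*(4 + 8)² = 4 - 0*12² = 4 - 0*144 = 4 - 1*0 = 4 + 0 = 4)
-126*(-11*3 + b) = -126*(-11*3 + 4) = -126*(-33 + 4) = -126*(-29) = 3654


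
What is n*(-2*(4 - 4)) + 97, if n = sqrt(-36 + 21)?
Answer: 97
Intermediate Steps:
n = I*sqrt(15) (n = sqrt(-15) = I*sqrt(15) ≈ 3.873*I)
n*(-2*(4 - 4)) + 97 = (I*sqrt(15))*(-2*(4 - 4)) + 97 = (I*sqrt(15))*(-2*0) + 97 = (I*sqrt(15))*0 + 97 = 0 + 97 = 97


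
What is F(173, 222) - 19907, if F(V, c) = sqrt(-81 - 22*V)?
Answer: -19907 + 13*I*sqrt(23) ≈ -19907.0 + 62.346*I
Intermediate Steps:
F(173, 222) - 19907 = sqrt(-81 - 22*173) - 19907 = sqrt(-81 - 3806) - 19907 = sqrt(-3887) - 19907 = 13*I*sqrt(23) - 19907 = -19907 + 13*I*sqrt(23)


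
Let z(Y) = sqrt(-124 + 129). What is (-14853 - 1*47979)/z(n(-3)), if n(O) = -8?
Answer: -62832*sqrt(5)/5 ≈ -28099.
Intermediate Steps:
z(Y) = sqrt(5)
(-14853 - 1*47979)/z(n(-3)) = (-14853 - 1*47979)/(sqrt(5)) = (-14853 - 47979)*(sqrt(5)/5) = -62832*sqrt(5)/5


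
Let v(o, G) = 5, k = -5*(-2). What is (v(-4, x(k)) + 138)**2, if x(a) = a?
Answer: 20449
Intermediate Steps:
k = 10
(v(-4, x(k)) + 138)**2 = (5 + 138)**2 = 143**2 = 20449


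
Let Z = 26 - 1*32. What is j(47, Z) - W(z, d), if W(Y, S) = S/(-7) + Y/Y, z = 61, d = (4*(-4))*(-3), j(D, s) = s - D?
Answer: -330/7 ≈ -47.143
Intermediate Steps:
Z = -6 (Z = 26 - 32 = -6)
d = 48 (d = -16*(-3) = 48)
W(Y, S) = 1 - S/7 (W(Y, S) = S*(-⅐) + 1 = -S/7 + 1 = 1 - S/7)
j(47, Z) - W(z, d) = (-6 - 1*47) - (1 - ⅐*48) = (-6 - 47) - (1 - 48/7) = -53 - 1*(-41/7) = -53 + 41/7 = -330/7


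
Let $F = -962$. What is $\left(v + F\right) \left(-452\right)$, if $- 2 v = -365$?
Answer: $352334$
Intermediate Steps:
$v = \frac{365}{2}$ ($v = \left(- \frac{1}{2}\right) \left(-365\right) = \frac{365}{2} \approx 182.5$)
$\left(v + F\right) \left(-452\right) = \left(\frac{365}{2} - 962\right) \left(-452\right) = \left(- \frac{1559}{2}\right) \left(-452\right) = 352334$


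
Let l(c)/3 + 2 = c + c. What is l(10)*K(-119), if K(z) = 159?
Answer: 8586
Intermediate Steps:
l(c) = -6 + 6*c (l(c) = -6 + 3*(c + c) = -6 + 3*(2*c) = -6 + 6*c)
l(10)*K(-119) = (-6 + 6*10)*159 = (-6 + 60)*159 = 54*159 = 8586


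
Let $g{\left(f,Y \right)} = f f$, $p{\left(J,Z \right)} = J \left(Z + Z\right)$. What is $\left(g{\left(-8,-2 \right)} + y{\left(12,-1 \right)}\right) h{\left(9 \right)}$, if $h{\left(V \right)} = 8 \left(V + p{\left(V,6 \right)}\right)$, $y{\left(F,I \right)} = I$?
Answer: $58968$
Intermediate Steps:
$p{\left(J,Z \right)} = 2 J Z$ ($p{\left(J,Z \right)} = J 2 Z = 2 J Z$)
$g{\left(f,Y \right)} = f^{2}$
$h{\left(V \right)} = 104 V$ ($h{\left(V \right)} = 8 \left(V + 2 V 6\right) = 8 \left(V + 12 V\right) = 8 \cdot 13 V = 104 V$)
$\left(g{\left(-8,-2 \right)} + y{\left(12,-1 \right)}\right) h{\left(9 \right)} = \left(\left(-8\right)^{2} - 1\right) 104 \cdot 9 = \left(64 - 1\right) 936 = 63 \cdot 936 = 58968$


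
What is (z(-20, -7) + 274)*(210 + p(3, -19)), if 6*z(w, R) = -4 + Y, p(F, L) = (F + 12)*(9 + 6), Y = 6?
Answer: 119335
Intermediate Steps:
p(F, L) = 180 + 15*F (p(F, L) = (12 + F)*15 = 180 + 15*F)
z(w, R) = ⅓ (z(w, R) = (-4 + 6)/6 = (⅙)*2 = ⅓)
(z(-20, -7) + 274)*(210 + p(3, -19)) = (⅓ + 274)*(210 + (180 + 15*3)) = 823*(210 + (180 + 45))/3 = 823*(210 + 225)/3 = (823/3)*435 = 119335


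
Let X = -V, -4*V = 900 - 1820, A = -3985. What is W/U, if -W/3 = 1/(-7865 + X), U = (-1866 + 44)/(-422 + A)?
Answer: 13221/14749090 ≈ 0.00089639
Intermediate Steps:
V = 230 (V = -(900 - 1820)/4 = -¼*(-920) = 230)
X = -230 (X = -1*230 = -230)
U = 1822/4407 (U = (-1866 + 44)/(-422 - 3985) = -1822/(-4407) = -1822*(-1/4407) = 1822/4407 ≈ 0.41343)
W = 3/8095 (W = -3/(-7865 - 230) = -3/(-8095) = -3*(-1/8095) = 3/8095 ≈ 0.00037060)
W/U = 3/(8095*(1822/4407)) = (3/8095)*(4407/1822) = 13221/14749090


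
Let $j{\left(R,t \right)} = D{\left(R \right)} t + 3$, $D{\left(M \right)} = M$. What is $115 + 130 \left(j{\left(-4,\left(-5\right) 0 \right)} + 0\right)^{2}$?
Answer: $1285$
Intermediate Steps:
$j{\left(R,t \right)} = 3 + R t$ ($j{\left(R,t \right)} = R t + 3 = 3 + R t$)
$115 + 130 \left(j{\left(-4,\left(-5\right) 0 \right)} + 0\right)^{2} = 115 + 130 \left(\left(3 - 4 \left(\left(-5\right) 0\right)\right) + 0\right)^{2} = 115 + 130 \left(\left(3 - 0\right) + 0\right)^{2} = 115 + 130 \left(\left(3 + 0\right) + 0\right)^{2} = 115 + 130 \left(3 + 0\right)^{2} = 115 + 130 \cdot 3^{2} = 115 + 130 \cdot 9 = 115 + 1170 = 1285$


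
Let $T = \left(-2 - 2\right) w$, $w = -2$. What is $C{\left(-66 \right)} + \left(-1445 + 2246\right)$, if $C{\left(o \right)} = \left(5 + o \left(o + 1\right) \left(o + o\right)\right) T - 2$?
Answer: $-4529401$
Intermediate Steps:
$T = 8$ ($T = \left(-2 - 2\right) \left(-2\right) = \left(-4\right) \left(-2\right) = 8$)
$C{\left(o \right)} = 38 + 16 o^{2} \left(1 + o\right)$ ($C{\left(o \right)} = \left(5 + o \left(o + 1\right) \left(o + o\right)\right) 8 - 2 = \left(5 + o \left(1 + o\right) 2 o\right) 8 - 2 = \left(5 + o 2 o \left(1 + o\right)\right) 8 - 2 = \left(5 + 2 o^{2} \left(1 + o\right)\right) 8 - 2 = \left(40 + 16 o^{2} \left(1 + o\right)\right) - 2 = 38 + 16 o^{2} \left(1 + o\right)$)
$C{\left(-66 \right)} + \left(-1445 + 2246\right) = \left(38 + 16 \left(-66\right)^{2} + 16 \left(-66\right)^{3}\right) + \left(-1445 + 2246\right) = \left(38 + 16 \cdot 4356 + 16 \left(-287496\right)\right) + 801 = \left(38 + 69696 - 4599936\right) + 801 = -4530202 + 801 = -4529401$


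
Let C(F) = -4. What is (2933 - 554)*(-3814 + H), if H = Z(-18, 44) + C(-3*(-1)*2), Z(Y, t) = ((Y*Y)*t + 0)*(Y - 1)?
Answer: -653468478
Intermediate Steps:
Z(Y, t) = t*Y²*(-1 + Y) (Z(Y, t) = (Y²*t + 0)*(-1 + Y) = (t*Y² + 0)*(-1 + Y) = (t*Y²)*(-1 + Y) = t*Y²*(-1 + Y))
H = -270868 (H = 44*(-18)²*(-1 - 18) - 4 = 44*324*(-19) - 4 = -270864 - 4 = -270868)
(2933 - 554)*(-3814 + H) = (2933 - 554)*(-3814 - 270868) = 2379*(-274682) = -653468478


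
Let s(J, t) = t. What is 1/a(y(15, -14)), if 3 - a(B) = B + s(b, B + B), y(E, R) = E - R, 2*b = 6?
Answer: -1/84 ≈ -0.011905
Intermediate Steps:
b = 3 (b = (½)*6 = 3)
a(B) = 3 - 3*B (a(B) = 3 - (B + (B + B)) = 3 - (B + 2*B) = 3 - 3*B)
1/a(y(15, -14)) = 1/(3 - 3*(15 - 1*(-14))) = 1/(3 - 3*(15 + 14)) = 1/(3 - 3*29) = 1/(3 - 87) = 1/(-84) = -1/84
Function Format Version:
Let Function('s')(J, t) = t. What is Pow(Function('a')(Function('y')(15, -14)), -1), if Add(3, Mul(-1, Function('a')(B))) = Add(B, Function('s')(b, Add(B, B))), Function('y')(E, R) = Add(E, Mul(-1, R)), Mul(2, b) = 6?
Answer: Rational(-1, 84) ≈ -0.011905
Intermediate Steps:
b = 3 (b = Mul(Rational(1, 2), 6) = 3)
Function('a')(B) = Add(3, Mul(-3, B)) (Function('a')(B) = Add(3, Mul(-1, Add(B, Add(B, B)))) = Add(3, Mul(-1, Add(B, Mul(2, B)))) = Add(3, Mul(-1, Mul(3, B))) = Add(3, Mul(-3, B)))
Pow(Function('a')(Function('y')(15, -14)), -1) = Pow(Add(3, Mul(-3, Add(15, Mul(-1, -14)))), -1) = Pow(Add(3, Mul(-3, Add(15, 14))), -1) = Pow(Add(3, Mul(-3, 29)), -1) = Pow(Add(3, -87), -1) = Pow(-84, -1) = Rational(-1, 84)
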